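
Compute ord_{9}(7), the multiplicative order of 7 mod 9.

3

ord(7) | φ(9) = φ(3^2) = 3·(3−1) = 6 = 2 · 3.
Divisors of 6: 1, 2, 3, 6.
Evaluate successive powers at the divisors of 6:
7^1 ≡ 7
7^2 ≡ 4
7^3 ≡ 1
Hence ord(7) = 3.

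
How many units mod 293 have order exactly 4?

2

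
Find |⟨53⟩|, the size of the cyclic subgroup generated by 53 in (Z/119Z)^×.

The order of 53 must divide φ(119) = φ(7·17) = (7−1)·(17−1) = 6·16 = 96 = 2^5 · 3.
Divisors of 96: 1, 2, 3, 4, 6, 8, 12, 16, 24, 32, 48, 96.
Evaluate successive powers at the divisors of 96:
53^1 ≡ 53 (mod 119)
53^2 ≡ 72 (mod 119)
53^3 ≡ 8 (mod 119)
53^4 ≡ 67 (mod 119)
53^6 ≡ 64 (mod 119)
53^8 ≡ 86 (mod 119)
53^12 ≡ 50 (mod 119)
53^16 ≡ 18 (mod 119)
53^24 ≡ 1 (mod 119) ✓
The smallest such exponent is 24, so the order of 53 is 24.

24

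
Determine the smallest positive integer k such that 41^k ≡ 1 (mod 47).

The order of 41 must divide φ(47) = 47 − 1 = 46 = 2 · 23.
Divisors of 46: 1, 2, 23, 46.
Evaluate successive powers at the divisors of 46:
41^1 ≡ 41 (mod 47)
41^2 ≡ 36 (mod 47)
41^23 ≡ 46 (mod 47)
41^46 ≡ 1 (mod 47) ✓
The smallest such exponent is 46, so the order of 41 is 46.

46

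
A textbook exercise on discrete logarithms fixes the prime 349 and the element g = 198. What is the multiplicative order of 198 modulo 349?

174

ord(198) | φ(349) = 349 − 1 = 348 = 2^2 · 3 · 29.
Divisors of 348: 1, 2, 3, 4, 6, 12, 29, 58, 87, 116, 174, 348.
Evaluate successive powers at the divisors of 348:
198^1 ≡ 198 (mod 349)
198^2 ≡ 116 (mod 349)
198^3 ≡ 283 (mod 349)
198^4 ≡ 194 (mod 349)
198^6 ≡ 168 (mod 349)
198^12 ≡ 304 (mod 349)
198^29 ≡ 227 (mod 349)
198^58 ≡ 226 (mod 349)
198^87 ≡ 348 (mod 349)
198^116 ≡ 122 (mod 349)
198^174 ≡ 1 (mod 349) ✓
Therefore the multiplicative order of 198 modulo 349 is 174.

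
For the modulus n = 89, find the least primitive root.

3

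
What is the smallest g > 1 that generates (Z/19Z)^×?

φ(19) = 19 − 1 = 18 = 2 · 3^2.
Test candidates g = 2, 3, … against the prime factors q ∈ {2, 3} of φ(19): g is a generator iff g^(18/q) ≢ 1 for every such q.
g = 2: 2^9 ≡ 18; 2^6 ≡ 7 — none is 1, so 2 is a primitive root.
The smallest primitive root modulo 19 is 2.

2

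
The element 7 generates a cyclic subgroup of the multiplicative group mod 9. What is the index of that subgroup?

By Lagrange's theorem, ord_9(7) divides φ(9) = φ(3^2) = 3·(3−1) = 6 = 2 · 3.
Divisors of 6: 1, 2, 3, 6.
Test each divisor d:
7^1 ≡ 7 (mod 9)
7^2 ≡ 4 (mod 9)
7^3 ≡ 1 (mod 9) ✓
The order of 7 is 3, so the subgroup it generates has 3 elements.
[(Z/9Z)^× : ⟨7⟩] = 6/3 = 2.

2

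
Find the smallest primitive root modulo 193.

5

φ(193) = 193 − 1 = 192 = 2^6 · 3.
Test candidates g = 2, 3, … against the prime factors q ∈ {2, 3} of φ(193): g is a generator iff g^(192/q) ≢ 1 for every such q.
g = 2: 2^96 ≡ 1 — hits 1, so not a primitive root.
g = 3: 3^96 ≡ 1 — hits 1, so not a primitive root.
g = 4: 4^96 ≡ 1 — hits 1, so not a primitive root.
g = 5: 5^96 ≡ 192; 5^64 ≡ 84 — none is 1, so 5 is a primitive root.
The smallest primitive root modulo 193 is 5.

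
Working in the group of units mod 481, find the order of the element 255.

36

ord(255) | φ(481) = φ(13·37) = (13−1)·(37−1) = 12·36 = 432 = 2^4 · 3^3.
Divisors of 432: 1, 2, 3, 4, 6, 8, 9, 12, 16, 18, 24, 27, 36, 48, 54, 72, 108, 144, 216, 432.
Test each divisor d:
255^1 ≡ 255 (mod 481)
255^2 ≡ 90 (mod 481)
255^3 ≡ 343 (mod 481)
255^4 ≡ 404 (mod 481)
255^6 ≡ 285 (mod 481)
255^8 ≡ 157 (mod 481)
255^9 ≡ 112 (mod 481)
255^12 ≡ 417 (mod 481)
255^16 ≡ 118 (mod 481)
255^18 ≡ 38 (mod 481)
255^24 ≡ 248 (mod 481)
255^27 ≡ 408 (mod 481)
255^36 ≡ 1 (mod 481) ✓
The smallest such exponent is 36, so the order of 255 is 36.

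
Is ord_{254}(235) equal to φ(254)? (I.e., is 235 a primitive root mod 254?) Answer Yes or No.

φ(254) = φ(2)·φ(127) = 1·126 = 126 = 2 · 3^2 · 7.
Test 235^(126/q) mod 254 for each prime factor q of 126:
235^63 ≡ 253 (mod 254)  [q = 2: ≢ 1 ✓]
235^42 ≡ 1 (mod 254)  [q = 3: ≡ 1 ✗]
235^18 ≡ 1 (mod 254)  [q = 7: ≡ 1 ✗]
The check at q = 3 fails, so 235 generates a proper subgroup.

No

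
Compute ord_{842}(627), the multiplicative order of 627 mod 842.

140

ord(627) | φ(842) = φ(2)·φ(421) = 1·420 = 420 = 2^2 · 3 · 5 · 7.
Divisors of 420: 1, 2, 3, 4, 5, 6, 7, 10, 12, 14, 15, 20, 21, 28, 30, 35, 42, 60, 70, 84, 105, 140, 210, 420.
Test each divisor d:
627^1 ≡ 627
627^2 ≡ 757
627^3 ≡ 593
627^4 ≡ 489
627^5 ≡ 115
627^6 ≡ 535
627^7 ≡ 329
627^10 ≡ 595
627^12 ≡ 787
627^14 ≡ 465
627^15 ≡ 223
627^20 ≡ 385
627^21 ≡ 583
627^28 ≡ 673
627^30 ≡ 51
627^35 ≡ 813
627^42 ≡ 563
627^60 ≡ 75
627^70 ≡ 841
627^84 ≡ 377
627^105 ≡ 29
627^140 ≡ 1
Therefore the multiplicative order of 627 modulo 842 is 140.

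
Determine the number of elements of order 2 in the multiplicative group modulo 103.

1

φ(103) = 103 − 1 = 102 = 2 · 3 · 17.
Since (Z/103Z)^× is cyclic of order 102, the number of elements of order d is φ(d) when d | 102 and 0 otherwise.
2 | 102, and φ(2) = 2 − 1 = 1.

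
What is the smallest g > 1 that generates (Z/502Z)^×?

11

φ(502) = φ(2)·φ(251) = 1·250 = 250 = 2 · 5^3.
Test candidates g = 2, 3, … against the prime factors q ∈ {2, 5} of φ(502): g is a generator iff g^(250/q) ≢ 1 for every such q.
g = 2: gcd(2, 502) = 2 > 1, not a unit — skip.
g = 3: 3^125 ≡ 1 — hits 1, so not a primitive root.
g = 4: gcd(4, 502) = 2 > 1, not a unit — skip.
g = 5: 5^125 ≡ 1 — hits 1, so not a primitive root.
g = 6: gcd(6, 502) = 2 > 1, not a unit — skip.
g = 7: 7^125 ≡ 1 — hits 1, so not a primitive root.
g = 8: gcd(8, 502) = 2 > 1, not a unit — skip.
g = 9: 9^125 ≡ 1 — hits 1, so not a primitive root.
g = 10: gcd(10, 502) = 2 > 1, not a unit — skip.
g = 11: 11^125 ≡ 501; 11^50 ≡ 219 — none is 1, so 11 is a primitive root.
Hence the least primitive root of 502 is 11.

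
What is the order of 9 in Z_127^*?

Since 9 ∈ (Z/127Z)^×, its order divides φ(127) = 127 − 1 = 126 = 2 · 3^2 · 7.
Divisors of 126: 1, 2, 3, 6, 7, 9, 14, 18, 21, 42, 63, 126.
Check 9^d mod 127 for each divisor in increasing order:
9^1 ≡ 9
9^2 ≡ 81
9^3 ≡ 94
9^6 ≡ 73
9^7 ≡ 22
9^9 ≡ 4
9^14 ≡ 103
9^18 ≡ 16
9^21 ≡ 107
9^42 ≡ 19
9^63 ≡ 1
So ord_127(9) = 63.

63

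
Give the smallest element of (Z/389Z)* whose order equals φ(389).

φ(389) = 389 − 1 = 388 = 2^2 · 97.
g is a primitive root iff g^(388/q) ≢ 1 (mod 389) for each prime q ∈ {2, 97}.
g = 2: 2^194 ≡ 388; 2^4 ≡ 16 — none is 1, so 2 is a primitive root.
The smallest primitive root modulo 389 is 2.

2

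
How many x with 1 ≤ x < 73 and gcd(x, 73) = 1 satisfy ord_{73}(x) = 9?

φ(73) = 73 − 1 = 72 = 2^3 · 3^2.
In a cyclic group of order 72, there are φ(d) elements of order d for each divisor d of 72, and zero for non-divisors.
9 = 3^2 divides 72, and φ(9) = 6.

6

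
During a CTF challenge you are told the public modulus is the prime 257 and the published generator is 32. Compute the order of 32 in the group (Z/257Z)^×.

16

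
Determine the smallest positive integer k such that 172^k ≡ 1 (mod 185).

36

Since 172 ∈ (Z/185Z)^×, its order divides φ(185) = φ(5·37) = (5−1)·(37−1) = 4·36 = 144 = 2^4 · 3^2.
Divisors of 144: 1, 2, 3, 4, 6, 8, 9, 12, 16, 18, 24, 36, 48, 72, 144.
Compute 172^d (mod 185) for the divisors d until we hit 1:
172^1 ≡ 172 (mod 185)
172^2 ≡ 169 (mod 185)
172^3 ≡ 23 (mod 185)
172^4 ≡ 71 (mod 185)
172^6 ≡ 159 (mod 185)
172^8 ≡ 46 (mod 185)
172^9 ≡ 142 (mod 185)
172^12 ≡ 121 (mod 185)
172^16 ≡ 81 (mod 185)
172^18 ≡ 184 (mod 185)
172^24 ≡ 26 (mod 185)
172^36 ≡ 1 (mod 185) ✓
So ord_185(172) = 36.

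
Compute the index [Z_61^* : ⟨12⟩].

4

By Lagrange's theorem, ord_61(12) divides φ(61) = 61 − 1 = 60 = 2^2 · 3 · 5.
Divisors of 60: 1, 2, 3, 4, 5, 6, 10, 12, 15, 20, 30, 60.
Test each divisor d:
12^1 ≡ 12 (mod 61)
12^2 ≡ 22 (mod 61)
12^3 ≡ 20 (mod 61)
12^4 ≡ 57 (mod 61)
12^5 ≡ 13 (mod 61)
12^6 ≡ 34 (mod 61)
12^10 ≡ 47 (mod 61)
12^12 ≡ 58 (mod 61)
12^15 ≡ 1 (mod 61) ✓
Thus |⟨12⟩| = ord(12) = 15.
Index = |(Z/61Z)^×| / |⟨12⟩| = 60 / 15 = 4.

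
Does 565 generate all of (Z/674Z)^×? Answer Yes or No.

φ(674) = φ(2)·φ(337) = 1·336 = 336 = 2^4 · 3 · 7.
It suffices to check that the order of 565 is not a proper divisor of 336: compute 565^(336/q) for q ∈ {2, 3, 7}.
565^168 ≡ 673 (mod 674)  [q = 2: ≢ 1 ✓]
565^112 ≡ 545 (mod 674)  [q = 3: ≢ 1 ✓]
565^48 ≡ 295 (mod 674)  [q = 7: ≢ 1 ✓]
All checks pass, so 565 has order 336 and is a primitive root modulo 674.

Yes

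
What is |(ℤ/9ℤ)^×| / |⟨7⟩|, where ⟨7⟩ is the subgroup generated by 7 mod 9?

By Lagrange's theorem, ord_9(7) divides φ(9) = φ(3^2) = 3·(3−1) = 6 = 2 · 3.
Divisors of 6: 1, 2, 3, 6.
Compute 7^d (mod 9) for the divisors d until we hit 1:
7^1 ≡ 7 (mod 9)
7^2 ≡ 4 (mod 9)
7^3 ≡ 1 (mod 9) ✓
The order of 7 is 3, so the subgroup it generates has 3 elements.
Index = |(Z/9Z)^×| / |⟨7⟩| = 6 / 3 = 2.

2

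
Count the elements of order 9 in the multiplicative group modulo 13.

0

φ(13) = 13 − 1 = 12 = 2^2 · 3.
(Z/13Z)^× is cyclic (|G| = 12); a cyclic group of order m has exactly φ(d) elements of each order d | m, and none otherwise.
9 does not divide 12, so no element of (Z/13Z)^× has order 9.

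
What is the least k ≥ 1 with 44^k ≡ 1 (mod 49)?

21

ord(44) | φ(49) = φ(7^2) = 7·(7−1) = 42 = 2 · 3 · 7.
Divisors of 42: 1, 2, 3, 6, 7, 14, 21, 42.
Test each divisor d:
44^1 ≡ 44 (mod 49)
44^2 ≡ 25 (mod 49)
44^3 ≡ 22 (mod 49)
44^6 ≡ 43 (mod 49)
44^7 ≡ 30 (mod 49)
44^14 ≡ 18 (mod 49)
44^21 ≡ 1 (mod 49) ✓
So ord_49(44) = 21.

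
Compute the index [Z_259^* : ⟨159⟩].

36

Since 159 ∈ (Z/259Z)^×, its order divides φ(259) = φ(7·37) = (7−1)·(37−1) = 6·36 = 216 = 2^3 · 3^3.
Divisors of 216: 1, 2, 3, 4, 6, 8, 9, 12, 18, 24, 27, 36, 54, 72, 108, 216.
Evaluate successive powers at the divisors of 216:
159^1 ≡ 159 (mod 259)
159^2 ≡ 158 (mod 259)
159^3 ≡ 258 (mod 259)
159^4 ≡ 100 (mod 259)
159^6 ≡ 1 (mod 259) ✓
Thus |⟨159⟩| = ord(159) = 6.
Index = |(Z/259Z)^×| / |⟨159⟩| = 216 / 6 = 36.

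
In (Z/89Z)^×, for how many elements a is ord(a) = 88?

40

φ(89) = 89 − 1 = 88 = 2^3 · 11.
Since (Z/89Z)^× is cyclic of order 88, the number of elements of order d is φ(d) when d | 88 and 0 otherwise.
88 = 2^3 · 11 divides 88, and φ(88) = 40.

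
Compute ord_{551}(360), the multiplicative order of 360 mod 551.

4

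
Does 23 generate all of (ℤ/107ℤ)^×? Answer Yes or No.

No

φ(107) = 107 − 1 = 106 = 2 · 53.
An element g generates (Z/107Z)^× iff g^(106/q) ≢ 1 (mod 107) for each prime q ∈ {2, 53}.
23^53 ≡ 1 (mod 107)  [q = 2: ≡ 1 ✗]
23^2 ≡ 101 (mod 107)  [q = 53: ≢ 1 ✓]
The check at q = 2 fails, so 23 generates a proper subgroup.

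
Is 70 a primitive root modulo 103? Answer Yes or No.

φ(103) = 103 − 1 = 102 = 2 · 3 · 17.
An element g generates (Z/103Z)^× iff g^(102/q) ≢ 1 (mod 103) for each prime q ∈ {2, 3, 17}.
70^51 ≡ 102 (mod 103)  [q = 2: ≢ 1 ✓]
70^34 ≡ 56 (mod 103)  [q = 3: ≢ 1 ✓]
70^6 ≡ 100 (mod 103)  [q = 17: ≢ 1 ✓]
Every test exponent gives a nontrivial residue, hence 70 generates the full group.

Yes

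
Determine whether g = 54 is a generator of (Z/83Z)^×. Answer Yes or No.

Yes

φ(83) = 83 − 1 = 82 = 2 · 41.
It suffices to check that the order of 54 is not a proper divisor of 82: compute 54^(82/q) for q ∈ {2, 41}.
54^41 ≡ 82 (mod 83)  [q = 2: ≢ 1 ✓]
54^2 ≡ 11 (mod 83)  [q = 41: ≢ 1 ✓]
None equal 1, so ord_83(54) = 82: 54 is a primitive root.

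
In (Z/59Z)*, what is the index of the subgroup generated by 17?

2

By Lagrange's theorem, ord_59(17) divides φ(59) = 59 − 1 = 58 = 2 · 29.
Divisors of 58: 1, 2, 29, 58.
Evaluate successive powers at the divisors of 58:
17^1 ≡ 17
17^2 ≡ 53
17^29 ≡ 1
The order of 17 is 29, so the subgroup it generates has 29 elements.
[(Z/59Z)^× : ⟨17⟩] = 58/29 = 2.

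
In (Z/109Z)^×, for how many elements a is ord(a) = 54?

φ(109) = 109 − 1 = 108 = 2^2 · 3^3.
Since (Z/109Z)^× is cyclic of order 108, the number of elements of order d is φ(d) when d | 108 and 0 otherwise.
54 = 2 · 3^3 divides 108, and φ(54) = 18.

18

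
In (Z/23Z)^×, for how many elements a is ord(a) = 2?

1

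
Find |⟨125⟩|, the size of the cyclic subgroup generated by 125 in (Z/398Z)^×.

By Lagrange's theorem, ord_398(125) divides φ(398) = φ(2)·φ(199) = 1·198 = 198 = 2 · 3^2 · 11.
Divisors of 198: 1, 2, 3, 6, 9, 11, 18, 22, 33, 66, 99, 198.
Compute 125^d (mod 398) for the divisors d until we hit 1:
125^1 ≡ 125 (mod 398)
125^2 ≡ 103 (mod 398)
125^3 ≡ 139 (mod 398)
125^6 ≡ 217 (mod 398)
125^9 ≡ 313 (mod 398)
125^11 ≡ 1 (mod 398) ✓
So ord_398(125) = 11.

11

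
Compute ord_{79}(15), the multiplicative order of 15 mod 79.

26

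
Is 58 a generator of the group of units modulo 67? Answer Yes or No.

No

φ(67) = 67 − 1 = 66 = 2 · 3 · 11.
It suffices to check that the order of 58 is not a proper divisor of 66: compute 58^(66/q) for q ∈ {2, 3, 11}.
58^33 ≡ 66 (mod 67)  [q = 2: ≢ 1 ✓]
58^22 ≡ 1 (mod 67)  [q = 3: ≡ 1 ✗]
58^6 ≡ 64 (mod 67)  [q = 11: ≢ 1 ✓]
58^22 ≡ 1 shows ord(58) | 22, strictly less than φ(67); not a primitive root.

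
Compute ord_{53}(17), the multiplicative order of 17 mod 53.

26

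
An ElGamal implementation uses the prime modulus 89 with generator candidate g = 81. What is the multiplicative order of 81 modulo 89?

The order of 81 must divide φ(89) = 89 − 1 = 88 = 2^3 · 11.
Divisors of 88: 1, 2, 4, 8, 11, 22, 44, 88.
Evaluate successive powers at the divisors of 88:
81^1 ≡ 81 (mod 89)
81^2 ≡ 64 (mod 89)
81^4 ≡ 2 (mod 89)
81^8 ≡ 4 (mod 89)
81^11 ≡ 88 (mod 89)
81^22 ≡ 1 (mod 89) ✓
Therefore the multiplicative order of 81 modulo 89 is 22.

22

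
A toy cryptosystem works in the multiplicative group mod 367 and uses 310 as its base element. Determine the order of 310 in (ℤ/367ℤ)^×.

ord(310) | φ(367) = 367 − 1 = 366 = 2 · 3 · 61.
Divisors of 366: 1, 2, 3, 6, 61, 122, 183, 366.
Check 310^d mod 367 for each divisor in increasing order:
310^1 ≡ 310 (mod 367)
310^2 ≡ 313 (mod 367)
310^3 ≡ 142 (mod 367)
310^6 ≡ 346 (mod 367)
310^61 ≡ 84 (mod 367)
310^122 ≡ 83 (mod 367)
310^183 ≡ 366 (mod 367)
310^366 ≡ 1 (mod 367) ✓
Therefore the multiplicative order of 310 modulo 367 is 366.

366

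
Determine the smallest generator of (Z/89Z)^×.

3

φ(89) = 89 − 1 = 88 = 2^3 · 11.
Test candidates g = 2, 3, … against the prime factors q ∈ {2, 11} of φ(89): g is a generator iff g^(88/q) ≢ 1 for every such q.
g = 2: 2^44 ≡ 1 — hits 1, so not a primitive root.
g = 3: 3^44 ≡ 88; 3^8 ≡ 64 — none is 1, so 3 is a primitive root.
Hence the least primitive root of 89 is 3.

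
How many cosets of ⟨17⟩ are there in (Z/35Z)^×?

2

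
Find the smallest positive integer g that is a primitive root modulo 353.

3

φ(353) = 353 − 1 = 352 = 2^5 · 11.
Test candidates g = 2, 3, … against the prime factors q ∈ {2, 11} of φ(353): g is a generator iff g^(352/q) ≢ 1 for every such q.
g = 2: 2^176 ≡ 1 — hits 1, so not a primitive root.
g = 3: 3^176 ≡ 352; 3^32 ≡ 140 — none is 1, so 3 is a primitive root.
Hence the least primitive root of 353 is 3.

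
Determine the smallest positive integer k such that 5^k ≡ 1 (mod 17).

16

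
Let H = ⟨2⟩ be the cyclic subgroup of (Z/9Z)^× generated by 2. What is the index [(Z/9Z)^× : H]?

1

The order of 2 must divide φ(9) = φ(3^2) = 3·(3−1) = 6 = 2 · 3.
Divisors of 6: 1, 2, 3, 6.
Evaluate successive powers at the divisors of 6:
2^1 ≡ 2 (mod 9)
2^2 ≡ 4 (mod 9)
2^3 ≡ 8 (mod 9)
2^6 ≡ 1 (mod 9) ✓
Thus |⟨2⟩| = ord(2) = 6.
The index is φ(9) / ord(2) = 6 / 6 = 1.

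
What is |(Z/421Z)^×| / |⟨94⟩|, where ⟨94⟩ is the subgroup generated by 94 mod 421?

2

The order of 94 must divide φ(421) = 421 − 1 = 420 = 2^2 · 3 · 5 · 7.
Divisors of 420: 1, 2, 3, 4, 5, 6, 7, 10, 12, 14, 15, 20, 21, 28, 30, 35, 42, 60, 70, 84, 105, 140, 210, 420.
Compute 94^d (mod 421) for the divisors d until we hit 1:
94^1 ≡ 94 (mod 421)
94^2 ≡ 416 (mod 421)
94^3 ≡ 372 (mod 421)
94^4 ≡ 25 (mod 421)
94^5 ≡ 245 (mod 421)
94^6 ≡ 296 (mod 421)
94^7 ≡ 38 (mod 421)
94^10 ≡ 243 (mod 421)
94^12 ≡ 48 (mod 421)
94^14 ≡ 181 (mod 421)
94^15 ≡ 174 (mod 421)
94^20 ≡ 109 (mod 421)
94^21 ≡ 142 (mod 421)
94^28 ≡ 344 (mod 421)
94^30 ≡ 385 (mod 421)
94^35 ≡ 21 (mod 421)
94^42 ≡ 377 (mod 421)
94^60 ≡ 33 (mod 421)
94^70 ≡ 20 (mod 421)
94^84 ≡ 252 (mod 421)
94^105 ≡ 420 (mod 421)
94^140 ≡ 400 (mod 421)
94^210 ≡ 1 (mod 421) ✓
Thus |⟨94⟩| = ord(94) = 210.
Index = |(Z/421Z)^×| / |⟨94⟩| = 420 / 210 = 2.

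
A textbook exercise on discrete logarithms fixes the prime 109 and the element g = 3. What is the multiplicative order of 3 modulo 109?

27

Since 3 ∈ (Z/109Z)^×, its order divides φ(109) = 109 − 1 = 108 = 2^2 · 3^3.
Divisors of 108: 1, 2, 3, 4, 6, 9, 12, 18, 27, 36, 54, 108.
Test each divisor d:
3^1 ≡ 3 (mod 109)
3^2 ≡ 9 (mod 109)
3^3 ≡ 27 (mod 109)
3^4 ≡ 81 (mod 109)
3^6 ≡ 75 (mod 109)
3^9 ≡ 63 (mod 109)
3^12 ≡ 66 (mod 109)
3^18 ≡ 45 (mod 109)
3^27 ≡ 1 (mod 109) ✓
So ord_109(3) = 27.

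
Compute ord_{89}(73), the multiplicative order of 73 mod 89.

22

The order of 73 must divide φ(89) = 89 − 1 = 88 = 2^3 · 11.
Divisors of 88: 1, 2, 4, 8, 11, 22, 44, 88.
Check 73^d mod 89 for each divisor in increasing order:
73^1 ≡ 73 (mod 89)
73^2 ≡ 78 (mod 89)
73^4 ≡ 32 (mod 89)
73^8 ≡ 45 (mod 89)
73^11 ≡ 88 (mod 89)
73^22 ≡ 1 (mod 89) ✓
Therefore the multiplicative order of 73 modulo 89 is 22.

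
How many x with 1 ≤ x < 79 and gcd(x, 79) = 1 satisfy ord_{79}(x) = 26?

12

φ(79) = 79 − 1 = 78 = 2 · 3 · 13.
(Z/79Z)^× is cyclic (|G| = 78); a cyclic group of order m has exactly φ(d) elements of each order d | m, and none otherwise.
26 = 2 · 13 divides 78, and φ(26) = 12.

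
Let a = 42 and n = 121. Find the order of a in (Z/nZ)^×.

55

The order of 42 must divide φ(121) = φ(11^2) = 11·(11−1) = 110 = 2 · 5 · 11.
Divisors of 110: 1, 2, 5, 10, 11, 22, 55, 110.
Evaluate successive powers at the divisors of 110:
42^1 ≡ 42 (mod 121)
42^2 ≡ 70 (mod 121)
42^5 ≡ 100 (mod 121)
42^10 ≡ 78 (mod 121)
42^11 ≡ 9 (mod 121)
42^22 ≡ 81 (mod 121)
42^55 ≡ 1 (mod 121) ✓
Therefore the multiplicative order of 42 modulo 121 is 55.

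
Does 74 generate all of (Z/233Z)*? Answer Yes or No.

No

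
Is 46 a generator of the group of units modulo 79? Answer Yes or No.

No

φ(79) = 79 − 1 = 78 = 2 · 3 · 13.
Test 46^(78/q) mod 79 for each prime factor q of 78:
46^39 ≡ 1 (mod 79)  [q = 2: ≡ 1 ✗]
46^26 ≡ 1 (mod 79)  [q = 3: ≡ 1 ✗]
46^6 ≡ 64 (mod 79)  [q = 13: ≢ 1 ✓]
46^39 ≡ 1 shows ord(46) | 39, strictly less than φ(79); not a primitive root.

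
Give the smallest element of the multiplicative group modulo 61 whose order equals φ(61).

φ(61) = 61 − 1 = 60 = 2^2 · 3 · 5.
Test candidates g = 2, 3, … against the prime factors q ∈ {2, 3, 5} of φ(61): g is a generator iff g^(60/q) ≢ 1 for every such q.
g = 2: 2^30 ≡ 60; 2^20 ≡ 47; 2^12 ≡ 9 — none is 1, so 2 is a primitive root.
So 2 is the smallest generator of (Z/61Z)^×.

2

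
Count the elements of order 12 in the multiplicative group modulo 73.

φ(73) = 73 − 1 = 72 = 2^3 · 3^2.
(Z/73Z)^× is cyclic (|G| = 72); a cyclic group of order m has exactly φ(d) elements of each order d | m, and none otherwise.
12 = 2^2 · 3 divides 72, and φ(12) = 4.

4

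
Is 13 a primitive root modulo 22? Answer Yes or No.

Yes

φ(22) = φ(2)·φ(11) = 1·10 = 10 = 2 · 5.
13 is a primitive root mod 22 iff 13^(φ(22)/q) ≢ 1 for every prime q | φ(22), i.e. q ∈ {2, 5}.
13^5 ≡ 21 (mod 22)  [q = 2: ≢ 1 ✓]
13^2 ≡ 15 (mod 22)  [q = 5: ≢ 1 ✓]
Every test exponent gives a nontrivial residue, hence 13 generates the full group.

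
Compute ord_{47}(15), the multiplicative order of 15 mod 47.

46

The order of 15 must divide φ(47) = 47 − 1 = 46 = 2 · 23.
Divisors of 46: 1, 2, 23, 46.
Evaluate successive powers at the divisors of 46:
15^1 ≡ 15
15^2 ≡ 37
15^23 ≡ 46
15^46 ≡ 1
Hence ord(15) = 46.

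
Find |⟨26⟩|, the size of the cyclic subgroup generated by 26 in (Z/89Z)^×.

88

By Lagrange's theorem, ord_89(26) divides φ(89) = 89 − 1 = 88 = 2^3 · 11.
Divisors of 88: 1, 2, 4, 8, 11, 22, 44, 88.
Evaluate successive powers at the divisors of 88:
26^1 ≡ 26 (mod 89)
26^2 ≡ 53 (mod 89)
26^4 ≡ 50 (mod 89)
26^8 ≡ 8 (mod 89)
26^11 ≡ 77 (mod 89)
26^22 ≡ 55 (mod 89)
26^44 ≡ 88 (mod 89)
26^88 ≡ 1 (mod 89) ✓
Hence ord(26) = 88.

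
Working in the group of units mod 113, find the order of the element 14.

Since 14 ∈ (Z/113Z)^×, its order divides φ(113) = 113 − 1 = 112 = 2^4 · 7.
Divisors of 112: 1, 2, 4, 7, 8, 14, 16, 28, 56, 112.
Check 14^d mod 113 for each divisor in increasing order:
14^1 ≡ 14
14^2 ≡ 83
14^4 ≡ 109
14^7 ≡ 98
14^8 ≡ 16
14^14 ≡ 112
14^16 ≡ 30
14^28 ≡ 1
Therefore the multiplicative order of 14 modulo 113 is 28.

28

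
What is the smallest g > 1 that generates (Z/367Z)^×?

6

φ(367) = 367 − 1 = 366 = 2 · 3 · 61.
Test candidates g = 2, 3, … against the prime factors q ∈ {2, 3, 61} of φ(367): g is a generator iff g^(366/q) ≢ 1 for every such q.
g = 2: 2^183 ≡ 1 — hits 1, so not a primitive root.
g = 3: 3^183 ≡ 366; 3^122 ≡ 1 — hits 1, so not a primitive root.
g = 4: 4^183 ≡ 1 — hits 1, so not a primitive root.
g = 5: 5^183 ≡ 366; 5^122 ≡ 1 — hits 1, so not a primitive root.
g = 6: 6^183 ≡ 366; 6^122 ≡ 283; 6^6 ≡ 47 — none is 1, so 6 is a primitive root.
The smallest primitive root modulo 367 is 6.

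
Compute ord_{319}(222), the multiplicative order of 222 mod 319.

140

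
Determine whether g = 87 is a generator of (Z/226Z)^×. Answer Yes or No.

φ(226) = φ(2)·φ(113) = 1·112 = 112 = 2^4 · 7.
It suffices to check that the order of 87 is not a proper divisor of 112: compute 87^(112/q) for q ∈ {2, 7}.
87^56 ≡ 1 (mod 226)  [q = 2: ≡ 1 ✗]
87^16 ≡ 143 (mod 226)  [q = 7: ≢ 1 ✓]
The check at q = 2 fails, so 87 generates a proper subgroup.

No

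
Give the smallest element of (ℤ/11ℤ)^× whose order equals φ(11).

2

φ(11) = 11 − 1 = 10 = 2 · 5.
g is a primitive root iff g^(10/q) ≢ 1 (mod 11) for each prime q ∈ {2, 5}.
g = 2: 2^5 ≡ 10; 2^2 ≡ 4 — none is 1, so 2 is a primitive root.
So 2 is the smallest generator of (Z/11Z)^×.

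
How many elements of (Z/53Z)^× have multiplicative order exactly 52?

24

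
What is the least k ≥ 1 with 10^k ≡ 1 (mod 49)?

42

Since 10 ∈ (Z/49Z)^×, its order divides φ(49) = φ(7^2) = 7·(7−1) = 42 = 2 · 3 · 7.
Divisors of 42: 1, 2, 3, 6, 7, 14, 21, 42.
Evaluate successive powers at the divisors of 42:
10^1 ≡ 10
10^2 ≡ 2
10^3 ≡ 20
10^6 ≡ 8
10^7 ≡ 31
10^14 ≡ 30
10^21 ≡ 48
10^42 ≡ 1
Hence ord(10) = 42.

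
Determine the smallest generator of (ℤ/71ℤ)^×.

7

φ(71) = 71 − 1 = 70 = 2 · 5 · 7.
g is a primitive root iff g^(70/q) ≢ 1 (mod 71) for each prime q ∈ {2, 5, 7}.
g = 2: 2^35 ≡ 1 — hits 1, so not a primitive root.
g = 3: 3^35 ≡ 1 — hits 1, so not a primitive root.
g = 4: 4^35 ≡ 1 — hits 1, so not a primitive root.
g = 5: 5^35 ≡ 1 — hits 1, so not a primitive root.
g = 6: 6^35 ≡ 1 — hits 1, so not a primitive root.
g = 7: 7^35 ≡ 70; 7^14 ≡ 54; 7^10 ≡ 45 — none is 1, so 7 is a primitive root.
So 7 is the smallest generator of (Z/71Z)^×.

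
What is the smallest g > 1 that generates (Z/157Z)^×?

5

φ(157) = 157 − 1 = 156 = 2^2 · 3 · 13.
g is a primitive root iff g^(156/q) ≢ 1 (mod 157) for each prime q ∈ {2, 3, 13}.
g = 2: 2^78 ≡ 156; 2^52 ≡ 1 — hits 1, so not a primitive root.
g = 3: 3^78 ≡ 1 — hits 1, so not a primitive root.
g = 4: 4^78 ≡ 1 — hits 1, so not a primitive root.
g = 5: 5^78 ≡ 156; 5^52 ≡ 12; 5^12 ≡ 130 — none is 1, so 5 is a primitive root.
The smallest primitive root modulo 157 is 5.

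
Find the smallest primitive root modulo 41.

6

φ(41) = 41 − 1 = 40 = 2^3 · 5.
g is a primitive root iff g^(40/q) ≢ 1 (mod 41) for each prime q ∈ {2, 5}.
g = 2: 2^20 ≡ 1 — hits 1, so not a primitive root.
g = 3: 3^20 ≡ 40; 3^8 ≡ 1 — hits 1, so not a primitive root.
g = 4: 4^20 ≡ 1 — hits 1, so not a primitive root.
g = 5: 5^20 ≡ 1 — hits 1, so not a primitive root.
g = 6: 6^20 ≡ 40; 6^8 ≡ 10 — none is 1, so 6 is a primitive root.
Hence the least primitive root of 41 is 6.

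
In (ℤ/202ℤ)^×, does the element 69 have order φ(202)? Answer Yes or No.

No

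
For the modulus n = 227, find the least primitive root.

2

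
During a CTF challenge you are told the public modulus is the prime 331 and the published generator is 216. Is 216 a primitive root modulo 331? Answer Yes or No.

No

φ(331) = 331 − 1 = 330 = 2 · 3 · 5 · 11.
An element g generates (Z/331Z)^× iff g^(330/q) ≢ 1 (mod 331) for each prime q ∈ {2, 3, 5, 11}.
216^165 ≡ 1 (mod 331)  [q = 2: ≡ 1 ✗]
216^110 ≡ 1 (mod 331)  [q = 3: ≡ 1 ✗]
216^66 ≡ 64 (mod 331)  [q = 5: ≢ 1 ✓]
216^30 ≡ 85 (mod 331)  [q = 11: ≢ 1 ✓]
The check at q = 2 fails, so 216 generates a proper subgroup.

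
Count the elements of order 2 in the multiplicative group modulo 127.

1

φ(127) = 127 − 1 = 126 = 2 · 3^2 · 7.
In a cyclic group of order 126, there are φ(d) elements of order d for each divisor d of 126, and zero for non-divisors.
2 | 126, and φ(2) = 2 − 1 = 1.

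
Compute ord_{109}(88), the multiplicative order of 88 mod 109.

Since 88 ∈ (Z/109Z)^×, its order divides φ(109) = 109 − 1 = 108 = 2^2 · 3^3.
Divisors of 108: 1, 2, 3, 4, 6, 9, 12, 18, 27, 36, 54, 108.
Test each divisor d:
88^1 ≡ 88
88^2 ≡ 5
88^3 ≡ 4
88^4 ≡ 25
88^6 ≡ 16
88^9 ≡ 64
88^12 ≡ 38
88^18 ≡ 63
88^27 ≡ 108
88^36 ≡ 45
88^54 ≡ 1
Hence ord(88) = 54.

54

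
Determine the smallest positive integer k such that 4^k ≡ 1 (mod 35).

6

Since 4 ∈ (Z/35Z)^×, its order divides φ(35) = φ(5·7) = (5−1)·(7−1) = 4·6 = 24 = 2^3 · 3.
Divisors of 24: 1, 2, 3, 4, 6, 8, 12, 24.
Test each divisor d:
4^1 ≡ 4
4^2 ≡ 16
4^3 ≡ 29
4^4 ≡ 11
4^6 ≡ 1
Therefore the multiplicative order of 4 modulo 35 is 6.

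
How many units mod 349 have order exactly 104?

0

φ(349) = 349 − 1 = 348 = 2^2 · 3 · 29.
(Z/349Z)^× is cyclic (|G| = 348); a cyclic group of order m has exactly φ(d) elements of each order d | m, and none otherwise.
Here 348 is not a multiple of 104, so there are no elements of order 104.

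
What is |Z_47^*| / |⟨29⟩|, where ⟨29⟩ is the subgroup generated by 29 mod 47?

1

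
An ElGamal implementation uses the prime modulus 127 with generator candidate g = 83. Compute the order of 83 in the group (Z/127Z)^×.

126

By Lagrange's theorem, ord_127(83) divides φ(127) = 127 − 1 = 126 = 2 · 3^2 · 7.
Divisors of 126: 1, 2, 3, 6, 7, 9, 14, 18, 21, 42, 63, 126.
Compute 83^d (mod 127) for the divisors d until we hit 1:
83^1 ≡ 83 (mod 127)
83^2 ≡ 31 (mod 127)
83^3 ≡ 33 (mod 127)
83^6 ≡ 73 (mod 127)
83^7 ≡ 90 (mod 127)
83^9 ≡ 123 (mod 127)
83^14 ≡ 99 (mod 127)
83^18 ≡ 16 (mod 127)
83^21 ≡ 20 (mod 127)
83^42 ≡ 19 (mod 127)
83^63 ≡ 126 (mod 127)
83^126 ≡ 1 (mod 127) ✓
The smallest such exponent is 126, so the order of 83 is 126.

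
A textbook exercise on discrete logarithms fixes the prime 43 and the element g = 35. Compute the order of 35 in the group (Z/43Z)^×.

7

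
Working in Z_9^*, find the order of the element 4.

3

ord(4) | φ(9) = φ(3^2) = 3·(3−1) = 6 = 2 · 3.
Divisors of 6: 1, 2, 3, 6.
Compute 4^d (mod 9) for the divisors d until we hit 1:
4^1 ≡ 4 (mod 9)
4^2 ≡ 7 (mod 9)
4^3 ≡ 1 (mod 9) ✓
Hence ord(4) = 3.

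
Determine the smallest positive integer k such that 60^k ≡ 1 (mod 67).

ord(60) | φ(67) = 67 − 1 = 66 = 2 · 3 · 11.
Divisors of 66: 1, 2, 3, 6, 11, 22, 33, 66.
Test each divisor d:
60^1 ≡ 60
60^2 ≡ 49
60^3 ≡ 59
60^6 ≡ 64
60^11 ≡ 37
60^22 ≡ 29
60^33 ≡ 1
The smallest such exponent is 33, so the order of 60 is 33.

33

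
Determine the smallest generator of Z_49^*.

3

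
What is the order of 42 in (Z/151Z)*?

The order of 42 must divide φ(151) = 151 − 1 = 150 = 2 · 3 · 5^2.
Divisors of 150: 1, 2, 3, 5, 6, 10, 15, 25, 30, 50, 75, 150.
Check 42^d mod 151 for each divisor in increasing order:
42^1 ≡ 42 (mod 151)
42^2 ≡ 103 (mod 151)
42^3 ≡ 98 (mod 151)
42^5 ≡ 128 (mod 151)
42^6 ≡ 91 (mod 151)
42^10 ≡ 76 (mod 151)
42^15 ≡ 64 (mod 151)
42^25 ≡ 32 (mod 151)
42^30 ≡ 19 (mod 151)
42^50 ≡ 118 (mod 151)
42^75 ≡ 1 (mod 151) ✓
So ord_151(42) = 75.

75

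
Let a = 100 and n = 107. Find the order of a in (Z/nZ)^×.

By Lagrange's theorem, ord_107(100) divides φ(107) = 107 − 1 = 106 = 2 · 53.
Divisors of 106: 1, 2, 53, 106.
Evaluate successive powers at the divisors of 106:
100^1 ≡ 100
100^2 ≡ 49
100^53 ≡ 1
Therefore the multiplicative order of 100 modulo 107 is 53.

53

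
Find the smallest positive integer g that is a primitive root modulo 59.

φ(59) = 59 − 1 = 58 = 2 · 29.
Test candidates g = 2, 3, … against the prime factors q ∈ {2, 29} of φ(59): g is a generator iff g^(58/q) ≢ 1 for every such q.
g = 2: 2^29 ≡ 58; 2^2 ≡ 4 — none is 1, so 2 is a primitive root.
Hence the least primitive root of 59 is 2.

2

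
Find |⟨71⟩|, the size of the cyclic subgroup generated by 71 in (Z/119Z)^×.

16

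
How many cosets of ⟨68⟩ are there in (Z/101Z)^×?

The order of 68 must divide φ(101) = 101 − 1 = 100 = 2^2 · 5^2.
Divisors of 100: 1, 2, 4, 5, 10, 20, 25, 50, 100.
Compute 68^d (mod 101) for the divisors d until we hit 1:
68^1 ≡ 68 (mod 101)
68^2 ≡ 79 (mod 101)
68^4 ≡ 80 (mod 101)
68^5 ≡ 87 (mod 101)
68^10 ≡ 95 (mod 101)
68^20 ≡ 36 (mod 101)
68^25 ≡ 1 (mod 101) ✓
The order of 68 is 25, so the subgroup it generates has 25 elements.
The index is φ(101) / ord(68) = 100 / 25 = 4.

4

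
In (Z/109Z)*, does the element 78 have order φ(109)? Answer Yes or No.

φ(109) = 109 − 1 = 108 = 2^2 · 3^3.
An element g generates (Z/109Z)^× iff g^(108/q) ≢ 1 (mod 109) for each prime q ∈ {2, 3}.
78^54 ≡ 1 (mod 109)  [q = 2: ≡ 1 ✗]
78^36 ≡ 45 (mod 109)  [q = 3: ≢ 1 ✓]
Since 78^54 ≡ 1, the order of 78 divides 54 < 108, so 78 is not a primitive root.

No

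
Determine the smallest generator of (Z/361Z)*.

2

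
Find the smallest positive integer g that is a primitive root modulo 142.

7

φ(142) = φ(2)·φ(71) = 1·70 = 70 = 2 · 5 · 7.
Test candidates g = 2, 3, … against the prime factors q ∈ {2, 5, 7} of φ(142): g is a generator iff g^(70/q) ≢ 1 for every such q.
g = 2: gcd(2, 142) = 2 > 1, not a unit — skip.
g = 3: 3^35 ≡ 1 — hits 1, so not a primitive root.
g = 4: gcd(4, 142) = 2 > 1, not a unit — skip.
g = 5: 5^35 ≡ 1 — hits 1, so not a primitive root.
g = 6: gcd(6, 142) = 2 > 1, not a unit — skip.
g = 7: 7^35 ≡ 141; 7^14 ≡ 125; 7^10 ≡ 45 — none is 1, so 7 is a primitive root.
So 7 is the smallest generator of (Z/142Z)^×.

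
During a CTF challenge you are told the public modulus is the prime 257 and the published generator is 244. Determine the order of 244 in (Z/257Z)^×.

128

By Lagrange's theorem, ord_257(244) divides φ(257) = 257 − 1 = 256 = 2^8.
Divisors of 256: 1, 2, 4, 8, 16, 32, 64, 128, 256.
Test each divisor d:
244^1 ≡ 244 (mod 257)
244^2 ≡ 169 (mod 257)
244^4 ≡ 34 (mod 257)
244^8 ≡ 128 (mod 257)
244^16 ≡ 193 (mod 257)
244^32 ≡ 241 (mod 257)
244^64 ≡ 256 (mod 257)
244^128 ≡ 1 (mod 257) ✓
Hence ord(244) = 128.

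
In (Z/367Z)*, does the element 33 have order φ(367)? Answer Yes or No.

φ(367) = 367 − 1 = 366 = 2 · 3 · 61.
An element g generates (Z/367Z)^× iff g^(366/q) ≢ 1 (mod 367) for each prime q ∈ {2, 3, 61}.
33^183 ≡ 1 (mod 367)  [q = 2: ≡ 1 ✗]
33^122 ≡ 283 (mod 367)  [q = 3: ≢ 1 ✓]
33^6 ≡ 107 (mod 367)  [q = 61: ≢ 1 ✓]
33^183 ≡ 1 shows ord(33) | 183, strictly less than φ(367); not a primitive root.

No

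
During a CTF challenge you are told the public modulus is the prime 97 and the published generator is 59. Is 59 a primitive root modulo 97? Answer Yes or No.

Yes

φ(97) = 97 − 1 = 96 = 2^5 · 3.
Test 59^(96/q) mod 97 for each prime factor q of 96:
59^48 ≡ 96 (mod 97)  [q = 2: ≢ 1 ✓]
59^32 ≡ 35 (mod 97)  [q = 3: ≢ 1 ✓]
Every test exponent gives a nontrivial residue, hence 59 generates the full group.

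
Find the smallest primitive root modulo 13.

2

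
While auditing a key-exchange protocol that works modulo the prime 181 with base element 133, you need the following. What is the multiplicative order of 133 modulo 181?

6

Since 133 ∈ (Z/181Z)^×, its order divides φ(181) = 181 − 1 = 180 = 2^2 · 3^2 · 5.
Divisors of 180: 1, 2, 3, 4, 5, 6, 9, 10, 12, 15, 18, 20, 30, 36, 45, 60, 90, 180.
Evaluate successive powers at the divisors of 180:
133^1 ≡ 133 (mod 181)
133^2 ≡ 132 (mod 181)
133^3 ≡ 180 (mod 181)
133^4 ≡ 48 (mod 181)
133^5 ≡ 49 (mod 181)
133^6 ≡ 1 (mod 181) ✓
Therefore the multiplicative order of 133 modulo 181 is 6.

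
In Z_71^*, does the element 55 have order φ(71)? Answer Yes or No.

Yes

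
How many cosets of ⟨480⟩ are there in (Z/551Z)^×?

Since 480 ∈ (Z/551Z)^×, its order divides φ(551) = φ(19·29) = (19−1)·(29−1) = 18·28 = 504 = 2^3 · 3^2 · 7.
Divisors of 504: 1, 2, 3, 4, 6, 7, 8, 9, 12, 14, 18, 21, 24, 28, 36, 42, 56, 63, 72, 84, 126, 168, 252, 504.
Test each divisor d:
480^1 ≡ 480
480^2 ≡ 82
480^3 ≡ 239
480^4 ≡ 112
480^6 ≡ 368
480^7 ≡ 320
480^8 ≡ 422
480^9 ≡ 343
480^12 ≡ 429
480^14 ≡ 465
480^18 ≡ 286
480^21 ≡ 30
480^24 ≡ 7
480^28 ≡ 233
480^36 ≡ 248
480^42 ≡ 349
480^56 ≡ 291
480^63 ≡ 1
Thus |⟨480⟩| = ord(480) = 63.
Index = |(Z/551Z)^×| / |⟨480⟩| = 504 / 63 = 8.

8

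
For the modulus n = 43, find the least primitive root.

3

φ(43) = 43 − 1 = 42 = 2 · 3 · 7.
g is a primitive root iff g^(42/q) ≢ 1 (mod 43) for each prime q ∈ {2, 3, 7}.
g = 2: 2^21 ≡ 42; 2^14 ≡ 1 — hits 1, so not a primitive root.
g = 3: 3^21 ≡ 42; 3^14 ≡ 36; 3^6 ≡ 41 — none is 1, so 3 is a primitive root.
The smallest primitive root modulo 43 is 3.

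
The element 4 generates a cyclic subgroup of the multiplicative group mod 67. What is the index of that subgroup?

Since 4 ∈ (Z/67Z)^×, its order divides φ(67) = 67 − 1 = 66 = 2 · 3 · 11.
Divisors of 66: 1, 2, 3, 6, 11, 22, 33, 66.
Evaluate successive powers at the divisors of 66:
4^1 ≡ 4
4^2 ≡ 16
4^3 ≡ 64
4^6 ≡ 9
4^11 ≡ 37
4^22 ≡ 29
4^33 ≡ 1
So ord_67(4) = 33, hence |⟨4⟩| = 33.
The index is φ(67) / ord(4) = 66 / 33 = 2.

2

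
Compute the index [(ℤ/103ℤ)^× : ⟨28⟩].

2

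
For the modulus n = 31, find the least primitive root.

3

φ(31) = 31 − 1 = 30 = 2 · 3 · 5.
g is a primitive root iff g^(30/q) ≢ 1 (mod 31) for each prime q ∈ {2, 3, 5}.
g = 2: 2^15 ≡ 1 — hits 1, so not a primitive root.
g = 3: 3^15 ≡ 30; 3^10 ≡ 25; 3^6 ≡ 16 — none is 1, so 3 is a primitive root.
So 3 is the smallest generator of (Z/31Z)^×.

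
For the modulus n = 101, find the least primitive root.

φ(101) = 101 − 1 = 100 = 2^2 · 5^2.
Test candidates g = 2, 3, … against the prime factors q ∈ {2, 5} of φ(101): g is a generator iff g^(100/q) ≢ 1 for every such q.
g = 2: 2^50 ≡ 100; 2^20 ≡ 95 — none is 1, so 2 is a primitive root.
The smallest primitive root modulo 101 is 2.

2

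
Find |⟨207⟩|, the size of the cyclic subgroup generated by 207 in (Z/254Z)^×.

The order of 207 must divide φ(254) = φ(2)·φ(127) = 1·126 = 126 = 2 · 3^2 · 7.
Divisors of 126: 1, 2, 3, 6, 7, 9, 14, 18, 21, 42, 63, 126.
Compute 207^d (mod 254) for the divisors d until we hit 1:
207^1 ≡ 207 (mod 254)
207^2 ≡ 177 (mod 254)
207^3 ≡ 63 (mod 254)
207^6 ≡ 159 (mod 254)
207^7 ≡ 147 (mod 254)
207^9 ≡ 111 (mod 254)
207^14 ≡ 19 (mod 254)
207^18 ≡ 129 (mod 254)
207^21 ≡ 253 (mod 254)
207^42 ≡ 1 (mod 254) ✓
The smallest such exponent is 42, so the order of 207 is 42.

42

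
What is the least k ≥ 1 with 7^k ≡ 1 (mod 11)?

ord(7) | φ(11) = 11 − 1 = 10 = 2 · 5.
Divisors of 10: 1, 2, 5, 10.
Evaluate successive powers at the divisors of 10:
7^1 ≡ 7
7^2 ≡ 5
7^5 ≡ 10
7^10 ≡ 1
The smallest such exponent is 10, so the order of 7 is 10.

10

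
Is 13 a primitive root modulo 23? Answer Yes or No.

No

φ(23) = 23 − 1 = 22 = 2 · 11.
It suffices to check that the order of 13 is not a proper divisor of 22: compute 13^(22/q) for q ∈ {2, 11}.
13^11 ≡ 1 (mod 23)  [q = 2: ≡ 1 ✗]
13^2 ≡ 8 (mod 23)  [q = 11: ≢ 1 ✓]
13^11 ≡ 1 shows ord(13) | 11, strictly less than φ(23); not a primitive root.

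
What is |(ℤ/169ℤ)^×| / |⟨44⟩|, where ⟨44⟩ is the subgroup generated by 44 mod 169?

3

By Lagrange's theorem, ord_169(44) divides φ(169) = φ(13^2) = 13·(13−1) = 156 = 2^2 · 3 · 13.
Divisors of 156: 1, 2, 3, 4, 6, 12, 13, 26, 39, 52, 78, 156.
Check 44^d mod 169 for each divisor in increasing order:
44^1 ≡ 44 (mod 169)
44^2 ≡ 77 (mod 169)
44^3 ≡ 8 (mod 169)
44^4 ≡ 14 (mod 169)
44^6 ≡ 64 (mod 169)
44^12 ≡ 40 (mod 169)
44^13 ≡ 70 (mod 169)
44^26 ≡ 168 (mod 169)
44^39 ≡ 99 (mod 169)
44^52 ≡ 1 (mod 169) ✓
So ord_169(44) = 52, hence |⟨44⟩| = 52.
[(Z/169Z)^× : ⟨44⟩] = 156/52 = 3.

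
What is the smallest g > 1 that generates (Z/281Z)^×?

φ(281) = 281 − 1 = 280 = 2^3 · 5 · 7.
g is a primitive root iff g^(280/q) ≢ 1 (mod 281) for each prime q ∈ {2, 5, 7}.
g = 2: 2^140 ≡ 1 — hits 1, so not a primitive root.
g = 3: 3^140 ≡ 280; 3^56 ≡ 86; 3^40 ≡ 249 — none is 1, so 3 is a primitive root.
Hence the least primitive root of 281 is 3.

3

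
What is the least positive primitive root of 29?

2

φ(29) = 29 − 1 = 28 = 2^2 · 7.
g is a primitive root iff g^(28/q) ≢ 1 (mod 29) for each prime q ∈ {2, 7}.
g = 2: 2^14 ≡ 28; 2^4 ≡ 16 — none is 1, so 2 is a primitive root.
So 2 is the smallest generator of (Z/29Z)^×.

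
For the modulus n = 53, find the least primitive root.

2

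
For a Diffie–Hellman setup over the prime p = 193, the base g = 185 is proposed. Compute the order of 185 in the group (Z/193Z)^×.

By Lagrange's theorem, ord_193(185) divides φ(193) = 193 − 1 = 192 = 2^6 · 3.
Divisors of 192: 1, 2, 3, 4, 6, 8, 12, 16, 24, 32, 48, 64, 96, 192.
Evaluate successive powers at the divisors of 192:
185^1 ≡ 185 (mod 193)
185^2 ≡ 64 (mod 193)
185^3 ≡ 67 (mod 193)
185^4 ≡ 43 (mod 193)
185^6 ≡ 50 (mod 193)
185^8 ≡ 112 (mod 193)
185^12 ≡ 184 (mod 193)
185^16 ≡ 192 (mod 193)
185^24 ≡ 81 (mod 193)
185^32 ≡ 1 (mod 193) ✓
Therefore the multiplicative order of 185 modulo 193 is 32.

32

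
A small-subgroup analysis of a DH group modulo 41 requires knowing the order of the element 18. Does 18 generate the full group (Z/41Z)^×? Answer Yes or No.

No

φ(41) = 41 − 1 = 40 = 2^3 · 5.
Test 18^(40/q) mod 41 for each prime factor q of 40:
18^20 ≡ 1 (mod 41)  [q = 2: ≡ 1 ✗]
18^8 ≡ 10 (mod 41)  [q = 5: ≢ 1 ✓]
18^20 ≡ 1 shows ord(18) | 20, strictly less than φ(41); not a primitive root.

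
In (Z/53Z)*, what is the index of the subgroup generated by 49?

By Lagrange's theorem, ord_53(49) divides φ(53) = 53 − 1 = 52 = 2^2 · 13.
Divisors of 52: 1, 2, 4, 13, 26, 52.
Evaluate successive powers at the divisors of 52:
49^1 ≡ 49 (mod 53)
49^2 ≡ 16 (mod 53)
49^4 ≡ 44 (mod 53)
49^13 ≡ 1 (mod 53) ✓
So ord_53(49) = 13, hence |⟨49⟩| = 13.
Index = |(Z/53Z)^×| / |⟨49⟩| = 52 / 13 = 4.

4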